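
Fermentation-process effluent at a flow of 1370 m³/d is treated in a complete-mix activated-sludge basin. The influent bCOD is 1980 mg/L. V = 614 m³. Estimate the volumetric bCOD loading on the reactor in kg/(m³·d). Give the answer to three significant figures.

Volumetric loading L_v = Q·S₀ / V = 1370 × 1980 g/m³ / 614.0 m³ = 4418 g/(m³·d) = 4.418 kg bCOD/(m³·d).

L_v ≈ 4.42 kg bCOD/(m³·d)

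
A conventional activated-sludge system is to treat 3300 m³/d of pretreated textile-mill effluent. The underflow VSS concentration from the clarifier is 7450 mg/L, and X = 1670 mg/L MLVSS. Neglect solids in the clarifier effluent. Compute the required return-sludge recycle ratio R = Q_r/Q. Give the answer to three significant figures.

R ≈ 0.289

R = Q_r/Q = X/(X_r − X) = 1670 / (7450 − 1670) = 0.2889.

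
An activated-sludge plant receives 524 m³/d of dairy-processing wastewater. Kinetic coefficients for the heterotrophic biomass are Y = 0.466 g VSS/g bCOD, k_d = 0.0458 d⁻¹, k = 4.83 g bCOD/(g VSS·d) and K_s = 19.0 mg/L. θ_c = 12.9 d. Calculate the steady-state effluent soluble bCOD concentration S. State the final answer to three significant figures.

For a completely mixed reactor with recycle the Lawrence–McCarty relation gives S = K_s·(1 + k_d·θ_c) / [θ_c·(Y·k − k_d) − 1] = 19.0 × (1 + 0.0458 × 12.9) / [12.9 × (0.466 × 4.83 − 0.0458) − 1] = 30.23 / 27.44 = 1.101 mg/L.

S ≈ 1.10 mg/L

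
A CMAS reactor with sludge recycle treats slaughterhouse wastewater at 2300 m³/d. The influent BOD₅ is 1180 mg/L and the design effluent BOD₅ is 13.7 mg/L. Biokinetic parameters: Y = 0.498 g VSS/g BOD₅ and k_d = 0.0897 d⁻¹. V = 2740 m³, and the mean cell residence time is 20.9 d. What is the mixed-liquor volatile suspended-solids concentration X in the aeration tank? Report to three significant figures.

Solving the biomass balance for X: X = Y Q (S₀−S) θ_c / [V (1+k_d θ_c)] = 0.498 × 2300 × (1180 − 13.7) × 20.9 / [2740 × (1 + 0.0897 × 20.9)] = 3545 mg/L.

X ≈ 3540 mg/L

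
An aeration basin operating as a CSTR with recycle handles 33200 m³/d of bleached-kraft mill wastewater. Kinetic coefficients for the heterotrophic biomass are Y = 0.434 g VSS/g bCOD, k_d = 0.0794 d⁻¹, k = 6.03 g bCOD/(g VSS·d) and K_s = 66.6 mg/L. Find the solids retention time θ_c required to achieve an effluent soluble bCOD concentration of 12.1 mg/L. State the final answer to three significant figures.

Specific growth rate at S = 12.1 mg/L: μ = YkS/(K_s+S) = 0.434·6.03·12.1/(66.6+12.1) = 0.4024 d⁻¹.
θ_c = 1/(μ − k_d) = 1/(0.4024 − 0.0794) = 1/0.3230 = 3.096 d.

θ_c ≈ 3.10 d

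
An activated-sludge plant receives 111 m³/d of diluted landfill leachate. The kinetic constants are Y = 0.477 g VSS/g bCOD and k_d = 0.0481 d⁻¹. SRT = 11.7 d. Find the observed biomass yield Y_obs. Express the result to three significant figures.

The observed yield is Y_obs = Y/(1 + k_d·θ_c) = 0.477 / (1 + 0.0481 × 11.7) = 0.477 / 1.563 = 0.3052 g VSS per g bCOD removed.

Y_obs ≈ 0.305 g VSS/g bCOD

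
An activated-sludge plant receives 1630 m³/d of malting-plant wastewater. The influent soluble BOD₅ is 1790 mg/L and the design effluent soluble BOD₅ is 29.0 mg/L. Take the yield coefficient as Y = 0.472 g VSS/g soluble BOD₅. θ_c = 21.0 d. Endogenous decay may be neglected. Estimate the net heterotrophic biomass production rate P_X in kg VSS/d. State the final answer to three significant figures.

P_X ≈ 1350 kg VSS/d

No decay correction is needed, so Y_obs = Y = 0.472.
ΔS = 1790 − 29.0 = 1761 mg/L, so the substrate removal rate is 1630 × 1761/1000 = 2870 kg soluble BOD₅/d.
Biomass produced: P_X = Y_obs·Q·ΔS = 0.4720 × 2870 ≈ 1355 kg VSS/d.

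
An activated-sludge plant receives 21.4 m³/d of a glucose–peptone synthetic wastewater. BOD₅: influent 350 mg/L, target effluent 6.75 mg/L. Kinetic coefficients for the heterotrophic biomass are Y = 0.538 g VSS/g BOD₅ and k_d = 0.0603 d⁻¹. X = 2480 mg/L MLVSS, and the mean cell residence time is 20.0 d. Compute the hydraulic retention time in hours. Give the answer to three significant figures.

τ ≈ 16.2 h

From the SRT design equation V = Y Q (S₀−S) θ_c / [X (1 + k_d θ_c)] = 0.538 × 21.4 × (350 − 6.75) × 20.0 / [2480 × (1 + 0.0603 × 20.0)] = 7.9×10^4 / 5471 = 14.45 m³.
τ = V/Q = 14.45/21.4 = 0.6751 d, or 16.20 h.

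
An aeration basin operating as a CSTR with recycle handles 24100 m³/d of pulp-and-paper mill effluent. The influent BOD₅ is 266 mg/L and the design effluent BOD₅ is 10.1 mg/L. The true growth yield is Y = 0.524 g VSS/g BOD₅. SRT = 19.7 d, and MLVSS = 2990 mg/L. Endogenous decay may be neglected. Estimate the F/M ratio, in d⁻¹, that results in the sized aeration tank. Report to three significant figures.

F/M ≈ 0.101 d⁻¹

With k_d = 0 the design equation reduces to V = Y Q (S₀−S) θ_c / X = 0.524 × 24100 × (266 − 10.1) × 19.7 / 2990 = 21292 m³.
F/M = Q·S₀ / (V·X) = 24100 × 266 / (21292 × 2990) = 0.1007 g BOD₅·(g VSS·d)⁻¹.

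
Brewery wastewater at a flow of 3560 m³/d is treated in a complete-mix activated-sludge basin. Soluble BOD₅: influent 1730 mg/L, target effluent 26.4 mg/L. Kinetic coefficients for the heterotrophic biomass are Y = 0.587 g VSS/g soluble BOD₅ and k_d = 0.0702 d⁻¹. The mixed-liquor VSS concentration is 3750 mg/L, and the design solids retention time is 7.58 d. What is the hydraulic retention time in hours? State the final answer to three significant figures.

τ ≈ 31.7 h

Steady-state biomass mass balance: V·X·(1 + k_d·θ_c) = Y·Q·(S₀ − S)·θ_c, so V = 0.587 × 3560 × (1730 − 26.4) × 7.58 / [3750 × (1 + 0.0702 × 7.58)] = 2.7×10^7 / 5745 = 4697 m³.
τ = V/Q = 4697/3560 = 1.319 d, or 31.66 h.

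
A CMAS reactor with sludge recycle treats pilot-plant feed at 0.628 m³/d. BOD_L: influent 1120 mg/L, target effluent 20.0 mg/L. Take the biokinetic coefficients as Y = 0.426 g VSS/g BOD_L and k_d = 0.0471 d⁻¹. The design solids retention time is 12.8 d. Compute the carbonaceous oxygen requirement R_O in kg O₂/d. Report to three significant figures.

Observed yield with endogenous decay: Y_obs = Y / (1 + k_d·θ_c) = 0.426 / (1 + 0.0471 × 12.8) = 0.426 / 1.603 = 0.2658 g VSS/g BOD_L.
Mass of BOD_L removed per day: Q(S₀ − S) = 0.628 × 1100 g/m³ = 0.6908 kg/d.
Biomass synthesised: P_X = Y_obs × 0.6908 = 0.1836 kg VSS/d.
R_O = Q·ΔS − 1.42 P_X = 0.6908 − 0.2607 = 0.4301 kg O₂/d.

R_O ≈ 0.430 kg O₂/d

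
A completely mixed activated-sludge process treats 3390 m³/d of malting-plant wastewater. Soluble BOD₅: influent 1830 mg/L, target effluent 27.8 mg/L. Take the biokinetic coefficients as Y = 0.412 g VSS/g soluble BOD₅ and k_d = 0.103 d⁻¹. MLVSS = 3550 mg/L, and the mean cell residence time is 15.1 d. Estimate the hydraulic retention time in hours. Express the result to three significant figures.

τ ≈ 29.7 h

From the SRT design equation V = Y Q (S₀−S) θ_c / [X (1 + k_d θ_c)] = 0.412 × 3390 × (1830 − 27.8) × 15.1 / [3550 × (1 + 0.103 × 15.1)] = 3.8×10^7 / 9071 = 4190 m³.
Hydraulic retention time τ = V/Q = 4190 / 3390 = 1.236 d = 29.66 h.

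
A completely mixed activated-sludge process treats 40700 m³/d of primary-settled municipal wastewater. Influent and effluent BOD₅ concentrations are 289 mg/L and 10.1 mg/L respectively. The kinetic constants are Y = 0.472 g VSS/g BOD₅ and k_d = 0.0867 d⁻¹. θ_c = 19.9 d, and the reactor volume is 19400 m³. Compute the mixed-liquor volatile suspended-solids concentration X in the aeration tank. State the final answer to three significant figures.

X ≈ 2020 mg/L

Solving the biomass balance for X: X = Y Q (S₀−S) θ_c / [V (1+k_d θ_c)] = 0.472 × 40700 × (289 − 10.1) × 19.9 / [19400 × (1 + 0.0867 × 19.9)] = 2017 mg/L.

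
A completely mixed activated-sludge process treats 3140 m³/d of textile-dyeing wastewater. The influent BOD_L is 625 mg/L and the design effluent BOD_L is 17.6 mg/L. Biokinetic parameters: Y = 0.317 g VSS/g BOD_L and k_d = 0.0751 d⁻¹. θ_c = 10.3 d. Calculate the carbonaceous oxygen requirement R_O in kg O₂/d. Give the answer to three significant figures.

Y_obs = Y / (1 + k_d θ_c) = 0.317 / (1 + 0.0751 × 10.3) = 0.317 / 1.774 = 0.1787.
ΔS = 625 − 17.6 = 607.4 mg/L, so the substrate removal rate is 3140 × 607.4/1000 = 1907 kg BOD_L/d.
P_X = Y_obs·Q·(S₀ − S) = 0.1787 × 1907 = 340.9 kg VSS/d.
Carbonaceous O₂ demand = substrate oxidised − cell-mass equivalent = 1907 − 1.42 × 340.9 = 1423 kg O₂/d.

R_O ≈ 1420 kg O₂/d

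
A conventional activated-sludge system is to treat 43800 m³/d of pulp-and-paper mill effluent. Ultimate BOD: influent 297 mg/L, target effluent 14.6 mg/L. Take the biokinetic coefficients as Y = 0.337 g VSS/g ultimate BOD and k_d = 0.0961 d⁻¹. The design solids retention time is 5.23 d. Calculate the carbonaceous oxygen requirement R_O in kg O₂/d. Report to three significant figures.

Observed yield with endogenous decay: Y_obs = Y / (1 + k_d·θ_c) = 0.337 / (1 + 0.0961 × 5.23) = 0.337 / 1.503 = 0.2243 g VSS/g ultimate BOD.
ΔS = 297 − 14.6 = 282.4 mg/L, so the substrate removal rate is 43800 × 282.4/1000 = 12369 kg ultimate BOD/d.
Net sludge production P_X = 0.2243 × 12369 = 2774 kg VSS/d.
R_O = Q·ΔS − 1.42 P_X = 12369 − 3939 = 8430 kg O₂/d.

R_O ≈ 8430 kg O₂/d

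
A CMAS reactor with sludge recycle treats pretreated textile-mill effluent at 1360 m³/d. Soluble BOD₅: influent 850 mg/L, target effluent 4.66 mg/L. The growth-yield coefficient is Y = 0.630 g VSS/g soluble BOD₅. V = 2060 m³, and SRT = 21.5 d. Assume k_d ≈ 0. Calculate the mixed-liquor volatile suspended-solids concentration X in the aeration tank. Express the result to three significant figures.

Without decay, X = Y Q (S₀−S) θ_c / V = 0.630 × 1360 × (850 − 4.66) × 21.5 / 2060 = 7559 mg/L.

X ≈ 7560 mg/L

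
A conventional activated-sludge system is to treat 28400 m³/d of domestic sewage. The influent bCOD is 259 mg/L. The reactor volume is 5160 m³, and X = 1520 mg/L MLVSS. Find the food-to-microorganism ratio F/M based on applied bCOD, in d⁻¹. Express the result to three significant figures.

F/M = applied load / biomass = Q·S₀/(V·X) = 28400 × 259 / (5160 × 1520) = 0.9378 d⁻¹.

F/M ≈ 0.938 d⁻¹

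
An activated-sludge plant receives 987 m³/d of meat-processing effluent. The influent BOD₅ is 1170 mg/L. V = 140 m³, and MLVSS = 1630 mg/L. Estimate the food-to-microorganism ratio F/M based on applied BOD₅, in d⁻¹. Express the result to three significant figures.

F/M = applied load / biomass = Q·S₀/(V·X) = 987 × 1170 / (140.0 × 1630) = 5.060 d⁻¹.

F/M ≈ 5.06 d⁻¹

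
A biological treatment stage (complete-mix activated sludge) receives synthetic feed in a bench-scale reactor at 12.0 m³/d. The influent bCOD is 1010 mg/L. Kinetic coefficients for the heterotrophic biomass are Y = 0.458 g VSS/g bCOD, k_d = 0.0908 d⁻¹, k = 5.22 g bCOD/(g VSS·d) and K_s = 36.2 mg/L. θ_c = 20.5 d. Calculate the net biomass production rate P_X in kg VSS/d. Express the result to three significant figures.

P_X ≈ 1.94 kg VSS/d

From the Monod/SRT balance for a CMAS, S = K_s·(1+k_d θ_c)/[θ_c·(Y k − k_d) − 1] = 36.2 × (1 + 0.0908 × 20.5) / [20.5 × (0.458 × 5.22 − 0.0908) − 1] = 103.6 / 46.15 = 2.245 mg/L.
Observed yield with endogenous decay: Y_obs = Y / (1 + k_d·θ_c) = 0.458 / (1 + 0.0908 × 20.5) = 0.458 / 2.861 = 0.1601 g VSS/g bCOD.
Substrate removed = Q·(S₀ − S) = 12.0 m³/d × (1010 − 2.24) g/m³ = 1.21×10^4 g/d = 12.09 kg/d.
Net biomass production P_X = Y_obs × Q·(S₀ − S) = 0.1601 × 12.09 = 1.936 kg VSS/d.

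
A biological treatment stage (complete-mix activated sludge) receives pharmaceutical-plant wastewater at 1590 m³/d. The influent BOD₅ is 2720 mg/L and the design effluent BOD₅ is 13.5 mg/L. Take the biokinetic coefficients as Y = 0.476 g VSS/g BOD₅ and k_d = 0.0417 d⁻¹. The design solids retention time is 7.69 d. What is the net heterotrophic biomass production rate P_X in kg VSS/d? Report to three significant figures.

Y_obs = Y / (1 + k_d θ_c) = 0.476 / (1 + 0.0417 × 7.69) = 0.476 / 1.321 = 0.3604.
Q·(S₀ − S) = 1590 × (2720 − 13.5) × 10⁻³ = 4303 kg/d removed.
So the net sludge growth is P_X = 0.3604 × 4303 = 1551 kg VSS/d.

P_X ≈ 1550 kg VSS/d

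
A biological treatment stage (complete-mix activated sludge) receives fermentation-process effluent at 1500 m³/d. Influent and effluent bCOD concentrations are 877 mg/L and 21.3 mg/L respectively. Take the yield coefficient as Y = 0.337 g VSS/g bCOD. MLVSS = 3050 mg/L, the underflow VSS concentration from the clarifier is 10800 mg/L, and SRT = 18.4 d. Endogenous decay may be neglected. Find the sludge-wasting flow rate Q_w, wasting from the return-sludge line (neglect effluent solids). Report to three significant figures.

With k_d = 0 the design equation reduces to V = Y Q (S₀−S) θ_c / X = 0.337 × 1500 × (877 − 21.3) × 18.4 / 3050 = 2610 m³.
Q_w = (V·X)/(θ_c X_r) = 2610 × 3050 / (18.4 × 10800) = 40.05 m³/d.

Q_w ≈ 40.1 m³/d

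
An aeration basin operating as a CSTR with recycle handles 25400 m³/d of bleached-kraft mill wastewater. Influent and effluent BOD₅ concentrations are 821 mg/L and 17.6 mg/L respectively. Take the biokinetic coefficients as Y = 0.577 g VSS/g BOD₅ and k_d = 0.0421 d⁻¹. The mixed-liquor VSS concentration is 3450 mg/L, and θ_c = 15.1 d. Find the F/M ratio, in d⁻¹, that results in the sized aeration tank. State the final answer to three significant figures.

Rearranging the biomass balance for a CMAS with decay, V = Y·Q·ΔS·θ_c / [X·(1+k_d θ_c)] = 0.577 × 25400 × (821 − 17.6) × 15.1 / [3450 × (1 + 0.0421 × 15.1)] = 1.78×10^8 / 5643 = 31506 m³.
F/M = Q·S₀ / (V·X) = 25400 × 821 / (31506 × 3450) = 0.1919 g BOD₅·(g VSS·d)⁻¹.

F/M ≈ 0.192 d⁻¹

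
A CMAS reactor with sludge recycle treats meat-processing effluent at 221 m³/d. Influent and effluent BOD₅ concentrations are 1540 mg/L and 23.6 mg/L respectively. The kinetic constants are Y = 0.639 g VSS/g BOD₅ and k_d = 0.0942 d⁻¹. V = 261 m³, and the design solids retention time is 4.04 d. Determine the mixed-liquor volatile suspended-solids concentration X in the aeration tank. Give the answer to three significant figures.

X ≈ 2400 mg/L

X = Y·Q·ΔS·θ_c / [V·(1 + k_d θ_c)] = 0.639 × 221 × (1540 − 23.6) × 4.04 / [261 × (1 + 0.0942 × 4.04)] = 2401 mg/L.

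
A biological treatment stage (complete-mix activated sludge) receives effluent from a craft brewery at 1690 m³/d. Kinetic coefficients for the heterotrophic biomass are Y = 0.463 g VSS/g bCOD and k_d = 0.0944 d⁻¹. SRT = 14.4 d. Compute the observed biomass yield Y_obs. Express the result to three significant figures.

Y_obs ≈ 0.196 g VSS/g bCOD

The observed yield is Y_obs = Y/(1 + k_d·θ_c) = 0.463 / (1 + 0.0944 × 14.4) = 0.463 / 2.359 = 0.1962 g VSS per g bCOD removed.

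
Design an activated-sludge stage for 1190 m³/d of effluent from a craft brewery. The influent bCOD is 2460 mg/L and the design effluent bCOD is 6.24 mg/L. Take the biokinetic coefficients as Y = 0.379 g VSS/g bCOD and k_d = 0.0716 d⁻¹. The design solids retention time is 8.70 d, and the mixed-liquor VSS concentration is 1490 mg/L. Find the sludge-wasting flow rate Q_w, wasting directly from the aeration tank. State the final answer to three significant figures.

From the SRT design equation V = Y Q (S₀−S) θ_c / [X (1 + k_d θ_c)] = 0.379 × 1190 × (2460 − 6.24) × 8.70 / [1490 × (1 + 0.0716 × 8.70)] = 9.63×10^6 / 2418 = 3982 m³.
With mixed-liquor wasting, θ_c = V/Q_w, so Q_w = V/θ_c = 3982/8.70 = 457.7 m³/d.

Q_w ≈ 458 m³/d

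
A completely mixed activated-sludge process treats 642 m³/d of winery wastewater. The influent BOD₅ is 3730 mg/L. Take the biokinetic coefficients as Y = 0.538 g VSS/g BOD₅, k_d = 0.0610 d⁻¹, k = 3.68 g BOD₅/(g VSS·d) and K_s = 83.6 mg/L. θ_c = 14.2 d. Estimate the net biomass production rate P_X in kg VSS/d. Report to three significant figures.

For a completely mixed reactor with recycle the Lawrence–McCarty relation gives S = K_s·(1 + k_d·θ_c) / [θ_c·(Y·k − k_d) − 1] = 83.6 × (1 + 0.0610 × 14.2) / [14.2 × (0.538 × 3.68 − 0.0610) − 1] = 156.0 / 26.25 = 5.944 mg/L.
Observed yield with endogenous decay: Y_obs = Y / (1 + k_d·θ_c) = 0.538 / (1 + 0.0610 × 14.2) = 0.538 / 1.866 = 0.2883 g VSS/g BOD₅.
ΔS = 3730 − 5.94 = 3724 mg/L, so the substrate removal rate is 642 × 3724/1000 = 2391 kg BOD₅/d.
Net biomass production P_X = Y_obs × Q·(S₀ − S) = 0.2883 × 2391 = 689.2 kg VSS/d.

P_X ≈ 689 kg VSS/d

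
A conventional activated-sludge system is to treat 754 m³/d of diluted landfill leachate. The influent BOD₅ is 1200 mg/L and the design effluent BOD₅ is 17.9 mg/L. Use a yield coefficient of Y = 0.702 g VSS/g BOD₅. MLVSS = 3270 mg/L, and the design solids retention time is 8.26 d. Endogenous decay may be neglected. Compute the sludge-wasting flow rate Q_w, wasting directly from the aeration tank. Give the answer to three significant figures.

Q_w ≈ 191 m³/d

V·X = Y·Q·ΔS·θ_c gives V = 0.702 × 754 × (1200 − 17.9) × 8.26 / 3270 = 1581 m³.
With mixed-liquor wasting, θ_c = V/Q_w, so Q_w = V/θ_c = 1581/8.26 = 191.3 m³/d.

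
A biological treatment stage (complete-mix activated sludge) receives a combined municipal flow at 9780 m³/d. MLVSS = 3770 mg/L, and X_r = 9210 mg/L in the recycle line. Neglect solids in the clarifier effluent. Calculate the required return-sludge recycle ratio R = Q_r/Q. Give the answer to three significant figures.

R ≈ 0.693

Solids balance on the clarifier gives (1+R)X = R·X_r, so R = X/(X_r − X) = 3770 / (9210 − 3770) = 0.6930.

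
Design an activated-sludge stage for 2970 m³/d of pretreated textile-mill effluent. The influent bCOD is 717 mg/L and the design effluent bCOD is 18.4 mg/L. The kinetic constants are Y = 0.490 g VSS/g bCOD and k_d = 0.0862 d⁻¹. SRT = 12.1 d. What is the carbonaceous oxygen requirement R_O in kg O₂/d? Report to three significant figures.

Correct the yield for decay: Y_obs = Y/(1 + k_d θ_c) = 0.490 / (1 + 0.0862 × 12.1) = 0.490 / 2.043 = 0.2398.
Substrate removed = Q·(S₀ − S) = 2970 m³/d × (717 − 18.4) g/m³ = 2.07×10^6 g/d = 2075 kg/d.
P_X = Y_obs·Q·(S₀ − S) = 0.2398 × 2075 = 497.6 kg VSS/d.
Carbonaceous O₂ demand = substrate oxidised − cell-mass equivalent = 2075 − 1.42 × 497.6 = 1368 kg O₂/d.

R_O ≈ 1370 kg O₂/d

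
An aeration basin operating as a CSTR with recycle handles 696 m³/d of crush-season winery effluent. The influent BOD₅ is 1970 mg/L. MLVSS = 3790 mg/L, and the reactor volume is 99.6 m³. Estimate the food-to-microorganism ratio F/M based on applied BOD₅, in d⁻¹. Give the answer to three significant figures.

Food-to-microorganism ratio F/M = Q S₀ / (V X) = 696 × 1970 / (99.60 × 3790) = 3.632 d⁻¹.

F/M ≈ 3.63 d⁻¹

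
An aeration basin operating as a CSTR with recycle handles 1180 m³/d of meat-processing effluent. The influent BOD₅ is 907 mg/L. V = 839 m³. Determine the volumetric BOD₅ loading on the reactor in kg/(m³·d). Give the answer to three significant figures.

Volumetric loading L_v = Q·S₀ / V = 1180 × 907 g/m³ / 839.0 m³ = 1276 g/(m³·d) = 1.276 kg BOD₅/(m³·d).

L_v ≈ 1.28 kg BOD₅/(m³·d)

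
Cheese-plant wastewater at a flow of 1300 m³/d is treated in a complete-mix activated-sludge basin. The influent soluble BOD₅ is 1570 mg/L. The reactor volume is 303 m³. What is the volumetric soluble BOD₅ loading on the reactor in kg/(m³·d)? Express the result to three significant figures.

L_v = Q S₀ / V = 1300 × 1570 × 10⁻³ / 303.0 = 6.736 kg/(m³·d).

L_v ≈ 6.74 kg soluble BOD₅/(m³·d)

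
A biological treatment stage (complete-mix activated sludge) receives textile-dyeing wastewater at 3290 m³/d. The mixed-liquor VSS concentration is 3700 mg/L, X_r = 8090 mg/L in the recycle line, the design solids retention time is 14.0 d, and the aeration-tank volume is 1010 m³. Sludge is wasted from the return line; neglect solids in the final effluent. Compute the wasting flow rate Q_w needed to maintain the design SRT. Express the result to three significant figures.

Q_w ≈ 33.0 m³/d

Wasting from the return line (neglecting effluent solids): Q_w = V·X / (θ_c·X_r) = 1010 × 3700 / (14.0 × 8090) = 32.99 m³/d.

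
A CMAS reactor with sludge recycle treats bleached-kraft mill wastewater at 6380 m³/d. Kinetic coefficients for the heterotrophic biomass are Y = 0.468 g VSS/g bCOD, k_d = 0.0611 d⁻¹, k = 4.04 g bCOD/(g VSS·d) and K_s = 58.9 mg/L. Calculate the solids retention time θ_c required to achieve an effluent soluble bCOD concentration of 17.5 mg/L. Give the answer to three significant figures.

θ_c ≈ 2.69 d

At the target effluent, Y k S/(K_s+S) = 0.468×4.04×17.5/76.40 = 0.4331 d⁻¹.
1/θ_c = 0.4331 − 0.0611 = 0.3720 d⁻¹, so θ_c = 2.688 d.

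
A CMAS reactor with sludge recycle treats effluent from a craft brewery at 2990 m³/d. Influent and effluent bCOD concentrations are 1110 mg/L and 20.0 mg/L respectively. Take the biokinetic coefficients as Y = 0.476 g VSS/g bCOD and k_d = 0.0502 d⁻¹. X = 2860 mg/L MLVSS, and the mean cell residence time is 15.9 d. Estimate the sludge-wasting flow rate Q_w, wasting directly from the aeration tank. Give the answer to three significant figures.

Rearranging the biomass balance for a CMAS with decay, V = Y·Q·ΔS·θ_c / [X·(1+k_d θ_c)] = 0.476 × 2990 × (1110 − 20.0) × 15.9 / [2860 × (1 + 0.0502 × 15.9)] = 2.47×10^7 / 5143 = 4796 m³.
Wasting from the aeration tank: Q_w = V / θ_c = 4796 / 15.9 = 301.7 m³/d.

Q_w ≈ 302 m³/d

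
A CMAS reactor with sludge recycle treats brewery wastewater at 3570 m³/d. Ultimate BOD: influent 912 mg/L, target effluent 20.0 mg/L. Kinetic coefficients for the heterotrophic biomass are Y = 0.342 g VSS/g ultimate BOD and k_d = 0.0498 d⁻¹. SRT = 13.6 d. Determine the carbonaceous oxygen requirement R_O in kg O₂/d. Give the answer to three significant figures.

R_O ≈ 2260 kg O₂/d

Correct the yield for decay: Y_obs = Y/(1 + k_d θ_c) = 0.342 / (1 + 0.0498 × 13.6) = 0.342 / 1.677 = 0.2039.
ΔS = 912 − 20.0 = 892.0 mg/L, so the substrate removal rate is 3570 × 892.0/1000 = 3184 kg ultimate BOD/d.
Biomass synthesised: P_X = Y_obs × 3184 = 649.3 kg VSS/d.
Carbonaceous O₂ demand = substrate oxidised − cell-mass equivalent = 3184 − 1.42 × 649.3 = 2262 kg O₂/d.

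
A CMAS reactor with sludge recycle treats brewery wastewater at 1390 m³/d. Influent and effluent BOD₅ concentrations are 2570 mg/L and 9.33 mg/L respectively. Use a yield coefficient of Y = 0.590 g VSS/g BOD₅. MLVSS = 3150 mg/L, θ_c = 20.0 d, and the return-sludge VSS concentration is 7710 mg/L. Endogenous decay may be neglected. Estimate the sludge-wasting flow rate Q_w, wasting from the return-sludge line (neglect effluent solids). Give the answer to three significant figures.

V·X = Y·Q·ΔS·θ_c gives V = 0.590 × 1390 × (2570 − 9.33) × 20.0 / 3150 = 13333 m³.
Q_w = (V·X)/(θ_c X_r) = 13333 × 3150 / (20.0 × 7710) = 272.4 m³/d.

Q_w ≈ 272 m³/d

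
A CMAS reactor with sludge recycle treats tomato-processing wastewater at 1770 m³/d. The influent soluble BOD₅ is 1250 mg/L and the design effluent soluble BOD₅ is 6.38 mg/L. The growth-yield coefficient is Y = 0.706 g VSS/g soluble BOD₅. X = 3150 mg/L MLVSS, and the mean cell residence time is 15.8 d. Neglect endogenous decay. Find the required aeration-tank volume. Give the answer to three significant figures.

V ≈ 7790 m³

With k_d = 0 the design equation reduces to V = Y Q (S₀−S) θ_c / X = 0.706 × 1770 × (1250 − 6.38) × 15.8 / 3150 = 7795 m³.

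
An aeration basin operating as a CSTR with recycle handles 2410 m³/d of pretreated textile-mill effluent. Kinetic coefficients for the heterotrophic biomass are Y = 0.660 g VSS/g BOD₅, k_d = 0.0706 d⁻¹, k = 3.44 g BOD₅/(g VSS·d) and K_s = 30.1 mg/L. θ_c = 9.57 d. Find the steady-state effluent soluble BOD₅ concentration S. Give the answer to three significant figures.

S ≈ 2.52 mg/L

Effluent substrate depends only on kinetics and SRT: S = K_s(1 + k_d θ_c) / [θ_c(Yk − k_d) − 1] = 30.1 × (1 + 0.0706 × 9.57) / [9.57 × (0.660 × 3.44 − 0.0706) − 1] = 50.44 / 20.05 = 2.515 mg/L.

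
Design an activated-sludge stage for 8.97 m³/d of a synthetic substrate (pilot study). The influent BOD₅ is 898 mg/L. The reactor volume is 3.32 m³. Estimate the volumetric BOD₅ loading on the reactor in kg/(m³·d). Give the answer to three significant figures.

Volumetric loading L_v = Q·S₀ / V = 8.97 × 898 g/m³ / 3.320 m³ = 2426 g/(m³·d) = 2.426 kg BOD₅/(m³·d).

L_v ≈ 2.43 kg BOD₅/(m³·d)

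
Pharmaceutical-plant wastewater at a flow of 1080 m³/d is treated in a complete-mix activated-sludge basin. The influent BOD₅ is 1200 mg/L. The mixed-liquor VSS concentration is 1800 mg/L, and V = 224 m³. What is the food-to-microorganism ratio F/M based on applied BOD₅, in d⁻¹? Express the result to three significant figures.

F/M = Q·S₀ / (V·X) = 1080 × 1200 / (224.0 × 1800) = 3.214 g BOD₅·(g VSS·d)⁻¹.

F/M ≈ 3.21 d⁻¹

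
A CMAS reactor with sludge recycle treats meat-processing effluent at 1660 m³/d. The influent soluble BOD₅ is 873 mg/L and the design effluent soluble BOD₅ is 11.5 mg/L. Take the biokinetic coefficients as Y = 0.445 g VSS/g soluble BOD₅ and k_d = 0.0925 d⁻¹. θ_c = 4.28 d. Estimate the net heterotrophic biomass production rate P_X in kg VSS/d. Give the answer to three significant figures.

P_X ≈ 456 kg VSS/d

Correct the yield for decay: Y_obs = Y/(1 + k_d θ_c) = 0.445 / (1 + 0.0925 × 4.28) = 0.445 / 1.396 = 0.3188.
ΔS = 873 − 11.5 = 861.5 mg/L, so the substrate removal rate is 1660 × 861.5/1000 = 1430 kg soluble BOD₅/d.
So the net sludge growth is P_X = 0.3188 × 1430 = 455.9 kg VSS/d.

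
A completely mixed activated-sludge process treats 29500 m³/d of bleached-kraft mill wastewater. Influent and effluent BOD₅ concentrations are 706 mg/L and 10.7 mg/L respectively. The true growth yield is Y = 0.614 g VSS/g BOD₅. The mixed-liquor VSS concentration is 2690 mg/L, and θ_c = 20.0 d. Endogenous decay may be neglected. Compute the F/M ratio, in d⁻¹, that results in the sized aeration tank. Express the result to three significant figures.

F/M ≈ 0.0827 d⁻¹

V·X = Y·Q·ΔS·θ_c gives V = 0.614 × 29500 × (706 − 10.7) × 20.0 / 2690 = 93635 m³.
F/M = applied load / biomass = Q·S₀/(V·X) = 29500 × 706 / (93635 × 2690) = 0.08269 d⁻¹.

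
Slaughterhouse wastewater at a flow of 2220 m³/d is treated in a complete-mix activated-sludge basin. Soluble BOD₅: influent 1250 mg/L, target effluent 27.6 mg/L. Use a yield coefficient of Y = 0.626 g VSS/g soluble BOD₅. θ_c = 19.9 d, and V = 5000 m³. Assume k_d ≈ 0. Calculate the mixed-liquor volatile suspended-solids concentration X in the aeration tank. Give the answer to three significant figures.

X ≈ 6760 mg/L

From V·X = Y·Q·(S₀ − S)·θ_c (decay neglected): X = 0.626 × 2220 × (1250 − 27.6) × 19.9 / 5000 = 6761 mg/L.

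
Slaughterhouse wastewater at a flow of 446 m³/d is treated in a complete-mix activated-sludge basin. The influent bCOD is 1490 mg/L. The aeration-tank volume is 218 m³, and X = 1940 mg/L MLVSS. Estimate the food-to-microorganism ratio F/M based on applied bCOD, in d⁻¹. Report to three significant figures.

F/M ≈ 1.57 d⁻¹

F/M = applied load / biomass = Q·S₀/(V·X) = 446 × 1490 / (218.0 × 1940) = 1.571 d⁻¹.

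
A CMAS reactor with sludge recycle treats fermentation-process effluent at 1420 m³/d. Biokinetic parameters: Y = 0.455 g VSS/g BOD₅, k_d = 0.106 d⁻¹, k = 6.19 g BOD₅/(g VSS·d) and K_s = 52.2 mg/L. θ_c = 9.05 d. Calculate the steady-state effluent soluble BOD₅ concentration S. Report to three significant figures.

From the Monod/SRT balance for a CMAS, S = K_s·(1+k_d θ_c)/[θ_c·(Y k − k_d) − 1] = 52.2 × (1 + 0.106 × 9.05) / [9.05 × (0.455 × 6.19 − 0.106) − 1] = 102.3 / 23.53 = 4.347 mg/L.

S ≈ 4.35 mg/L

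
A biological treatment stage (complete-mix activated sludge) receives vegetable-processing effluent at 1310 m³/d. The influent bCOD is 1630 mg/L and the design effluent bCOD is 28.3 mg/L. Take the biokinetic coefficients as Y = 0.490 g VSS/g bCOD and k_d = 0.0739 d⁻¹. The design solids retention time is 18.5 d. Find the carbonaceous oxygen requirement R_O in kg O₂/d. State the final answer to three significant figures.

Y_obs = Y / (1 + k_d θ_c) = 0.490 / (1 + 0.0739 × 18.5) = 0.490 / 2.367 = 0.2070.
Mass of bCOD removed per day: Q(S₀ − S) = 1310 × 1602 g/m³ = 2098 kg/d.
Net sludge production P_X = 0.2070 × 2098 = 434.3 kg VSS/d.
R_O = Q·ΔS − 1.42 P_X = 2098 − 616.8 = 1481 kg O₂/d.

R_O ≈ 1480 kg O₂/d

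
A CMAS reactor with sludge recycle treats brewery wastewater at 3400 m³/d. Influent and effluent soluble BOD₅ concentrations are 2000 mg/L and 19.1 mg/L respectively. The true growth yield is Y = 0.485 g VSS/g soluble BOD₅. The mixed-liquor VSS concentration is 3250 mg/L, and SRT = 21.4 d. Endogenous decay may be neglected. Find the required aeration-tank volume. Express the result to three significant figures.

With k_d = 0 the design equation reduces to V = Y Q (S₀−S) θ_c / X = 0.485 × 3400 × (2000 − 19.1) × 21.4 / 3250 = 21509 m³.

V ≈ 21500 m³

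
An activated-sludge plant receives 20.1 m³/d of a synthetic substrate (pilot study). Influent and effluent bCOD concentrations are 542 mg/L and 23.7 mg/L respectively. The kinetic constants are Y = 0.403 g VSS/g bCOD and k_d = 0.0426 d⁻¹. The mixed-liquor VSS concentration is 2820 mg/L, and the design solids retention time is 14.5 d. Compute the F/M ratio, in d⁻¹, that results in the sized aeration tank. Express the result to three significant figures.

F/M ≈ 0.289 d⁻¹

From the SRT design equation V = Y Q (S₀−S) θ_c / [X (1 + k_d θ_c)] = 0.403 × 20.1 × (542 − 23.7) × 14.5 / [2820 × (1 + 0.0426 × 14.5)] = 6.09×10^4 / 4562 = 13.34 m³.
Food-to-microorganism ratio F/M = Q S₀ / (V X) = 20.1 × 542 / (13.34 × 2820) = 0.2895 d⁻¹.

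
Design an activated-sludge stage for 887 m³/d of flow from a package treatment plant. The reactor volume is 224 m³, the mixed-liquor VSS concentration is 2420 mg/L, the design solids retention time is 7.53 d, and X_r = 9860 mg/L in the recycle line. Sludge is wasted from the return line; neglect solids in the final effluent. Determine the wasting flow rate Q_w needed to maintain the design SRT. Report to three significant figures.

Q_w ≈ 7.30 m³/d

θ_c = V·X/(Q_w·X_r) when wasting from the recycle, so Q_w = V·X/(θ_c·X_r) = 224.0 × 2420 / (7.53 × 9860) = 7.301 m³/d.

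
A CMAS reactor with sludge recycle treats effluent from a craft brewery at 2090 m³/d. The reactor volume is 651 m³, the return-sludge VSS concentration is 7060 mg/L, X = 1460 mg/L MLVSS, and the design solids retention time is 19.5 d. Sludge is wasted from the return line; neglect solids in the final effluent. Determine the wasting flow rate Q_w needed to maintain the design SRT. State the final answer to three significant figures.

Wasting from the return line (neglecting effluent solids): Q_w = V·X / (θ_c·X_r) = 651.0 × 1460 / (19.5 × 7060) = 6.904 m³/d.

Q_w ≈ 6.90 m³/d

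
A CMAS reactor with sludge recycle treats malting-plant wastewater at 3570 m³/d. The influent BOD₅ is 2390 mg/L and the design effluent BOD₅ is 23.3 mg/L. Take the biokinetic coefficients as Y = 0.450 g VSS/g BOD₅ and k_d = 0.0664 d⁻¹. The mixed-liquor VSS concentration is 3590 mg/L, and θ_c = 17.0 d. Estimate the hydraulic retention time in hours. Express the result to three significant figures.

τ ≈ 56.9 h

From the SRT design equation V = Y Q (S₀−S) θ_c / [X (1 + k_d θ_c)] = 0.450 × 3570 × (2390 − 23.3) × 17.0 / [3590 × (1 + 0.0664 × 17.0)] = 6.46×10^7 / 7642 = 8458 m³.
HRT = V/Q = 8458 m³ / 3570 m³·d⁻¹ = 2.369 d × 24 = 56.86 h.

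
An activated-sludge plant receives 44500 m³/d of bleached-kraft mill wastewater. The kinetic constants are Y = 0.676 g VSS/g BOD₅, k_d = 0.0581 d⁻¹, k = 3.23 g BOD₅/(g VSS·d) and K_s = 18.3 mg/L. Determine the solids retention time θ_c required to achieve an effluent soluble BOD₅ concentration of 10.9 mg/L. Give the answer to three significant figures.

From 1/θ_c = Y·k·S/(K_s + S) − k_d: Y·k·S/(K_s+S) = 0.676 × 3.23 × 10.9 / (18.3 + 10.9) = 0.8151 d⁻¹.
Then 1/θ_c = μ − k_d = 0.8151 − 0.0581 = 0.7570 d⁻¹, giving θ_c = 1.321 d.

θ_c ≈ 1.32 d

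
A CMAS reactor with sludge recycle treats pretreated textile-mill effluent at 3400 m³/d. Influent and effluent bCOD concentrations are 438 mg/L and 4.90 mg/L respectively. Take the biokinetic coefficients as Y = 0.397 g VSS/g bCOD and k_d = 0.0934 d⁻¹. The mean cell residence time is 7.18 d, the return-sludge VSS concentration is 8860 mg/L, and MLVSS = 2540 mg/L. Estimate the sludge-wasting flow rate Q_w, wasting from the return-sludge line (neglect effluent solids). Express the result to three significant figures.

Rearranging the biomass balance for a CMAS with decay, V = Y·Q·ΔS·θ_c / [X·(1+k_d θ_c)] = 0.397 × 3400 × (438 − 4.90) × 7.18 / [2540 × (1 + 0.0934 × 7.18)] = 4.2×10^6 / 4243 = 989.2 m³.
Q_w = (V·X)/(θ_c X_r) = 989.2 × 2540 / (7.18 × 8860) = 39.50 m³/d.

Q_w ≈ 39.5 m³/d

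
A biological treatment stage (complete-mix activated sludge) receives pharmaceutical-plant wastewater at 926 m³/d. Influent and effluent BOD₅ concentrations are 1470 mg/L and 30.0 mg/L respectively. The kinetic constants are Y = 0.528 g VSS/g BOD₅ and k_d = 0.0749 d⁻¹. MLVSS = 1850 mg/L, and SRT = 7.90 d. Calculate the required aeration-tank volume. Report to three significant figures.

V ≈ 1890 m³

Steady-state biomass mass balance: V·X·(1 + k_d·θ_c) = Y·Q·(S₀ − S)·θ_c, so V = 0.528 × 926 × (1470 − 30.0) × 7.90 / [1850 × (1 + 0.0749 × 7.90)] = 5.56×10^6 / 2945 = 1889 m³.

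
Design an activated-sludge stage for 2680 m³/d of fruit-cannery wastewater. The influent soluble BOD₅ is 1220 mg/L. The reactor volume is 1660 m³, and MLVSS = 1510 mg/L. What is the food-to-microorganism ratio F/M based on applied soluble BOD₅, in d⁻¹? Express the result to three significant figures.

F/M ≈ 1.30 d⁻¹

F/M = applied load / biomass = Q·S₀/(V·X) = 2680 × 1220 / (1660 × 1510) = 1.304 d⁻¹.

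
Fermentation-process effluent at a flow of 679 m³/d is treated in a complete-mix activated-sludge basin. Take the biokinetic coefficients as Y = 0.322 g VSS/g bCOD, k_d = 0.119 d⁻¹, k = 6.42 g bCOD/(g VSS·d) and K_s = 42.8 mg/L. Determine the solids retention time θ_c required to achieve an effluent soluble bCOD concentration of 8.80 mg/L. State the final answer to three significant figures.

From 1/θ_c = Y·k·S/(K_s + S) − k_d: Y·k·S/(K_s+S) = 0.322 × 6.42 × 8.80 / (42.8 + 8.80) = 0.3526 d⁻¹.
Then 1/θ_c = μ − k_d = 0.3526 − 0.119 = 0.2336 d⁻¹, giving θ_c = 4.282 d.

θ_c ≈ 4.28 d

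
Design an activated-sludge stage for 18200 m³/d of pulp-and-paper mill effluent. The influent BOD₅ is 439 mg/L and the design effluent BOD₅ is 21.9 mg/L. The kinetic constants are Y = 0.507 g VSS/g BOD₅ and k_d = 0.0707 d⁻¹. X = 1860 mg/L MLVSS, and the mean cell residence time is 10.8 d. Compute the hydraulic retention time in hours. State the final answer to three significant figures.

Steady-state biomass mass balance: V·X·(1 + k_d·θ_c) = Y·Q·(S₀ − S)·θ_c, so V = 0.507 × 18200 × (439 − 21.9) × 10.8 / [1860 × (1 + 0.0707 × 10.8)] = 4.16×10^7 / 3280 = 12672 m³.
HRT = V/Q = 12672 m³ / 18200 m³·d⁻¹ = 0.6963 d × 24 = 16.71 h.

τ ≈ 16.7 h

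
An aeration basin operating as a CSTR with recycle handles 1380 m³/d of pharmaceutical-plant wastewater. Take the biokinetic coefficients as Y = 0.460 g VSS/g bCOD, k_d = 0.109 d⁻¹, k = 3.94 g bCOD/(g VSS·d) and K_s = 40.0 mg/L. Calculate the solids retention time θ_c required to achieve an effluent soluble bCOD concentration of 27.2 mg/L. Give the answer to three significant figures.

At the target effluent, Y k S/(K_s+S) = 0.460×3.94×27.2/67.20 = 0.7336 d⁻¹.
θ_c = 1/(μ − k_d) = 1/(0.7336 − 0.109) = 1/0.6246 = 1.601 d.

θ_c ≈ 1.60 d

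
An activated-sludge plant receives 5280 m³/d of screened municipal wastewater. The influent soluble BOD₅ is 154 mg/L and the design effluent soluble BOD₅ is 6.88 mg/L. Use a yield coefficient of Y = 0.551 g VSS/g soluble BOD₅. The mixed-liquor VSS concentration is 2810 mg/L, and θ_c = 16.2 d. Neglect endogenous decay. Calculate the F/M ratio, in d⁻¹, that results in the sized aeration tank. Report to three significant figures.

F/M ≈ 0.117 d⁻¹

V·X = Y·Q·ΔS·θ_c gives V = 0.551 × 5280 × (154 − 6.88) × 16.2 / 2810 = 2468 m³.
F/M = Q·S₀ / (V·X) = 5280 × 154 / (2468 × 2810) = 0.1173 g soluble BOD₅·(g VSS·d)⁻¹.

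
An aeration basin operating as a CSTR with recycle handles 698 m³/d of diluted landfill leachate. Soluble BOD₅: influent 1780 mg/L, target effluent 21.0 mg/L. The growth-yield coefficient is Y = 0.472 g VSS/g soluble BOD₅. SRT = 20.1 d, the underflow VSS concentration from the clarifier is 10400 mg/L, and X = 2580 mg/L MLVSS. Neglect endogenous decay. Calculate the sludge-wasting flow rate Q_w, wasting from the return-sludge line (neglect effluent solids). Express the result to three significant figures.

Q_w ≈ 55.7 m³/d

V·X = Y·Q·ΔS·θ_c gives V = 0.472 × 698 × (1780 − 21.0) × 20.1 / 2580 = 4515 m³.
Q_w = (V·X)/(θ_c X_r) = 4515 × 2580 / (20.1 × 10400) = 55.72 m³/d.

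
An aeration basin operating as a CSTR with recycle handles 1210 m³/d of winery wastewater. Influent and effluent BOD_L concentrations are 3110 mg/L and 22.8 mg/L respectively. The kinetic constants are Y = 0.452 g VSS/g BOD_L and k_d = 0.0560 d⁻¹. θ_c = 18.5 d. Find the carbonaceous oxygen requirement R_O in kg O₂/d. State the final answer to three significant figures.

The observed yield is Y_obs = Y/(1 + k_d·θ_c) = 0.452 / (1 + 0.0560 × 18.5) = 0.452 / 2.036 = 0.2220 g VSS per g BOD_L removed.
Q·(S₀ − S) = 1210 × (3110 − 22.8) × 10⁻³ = 3736 kg/d removed.
Net sludge production P_X = 0.2220 × 3736 = 829.3 kg VSS/d.
R_O = Q·ΔS − 1.42 P_X = 3736 − 1178 = 2558 kg O₂/d.

R_O ≈ 2560 kg O₂/d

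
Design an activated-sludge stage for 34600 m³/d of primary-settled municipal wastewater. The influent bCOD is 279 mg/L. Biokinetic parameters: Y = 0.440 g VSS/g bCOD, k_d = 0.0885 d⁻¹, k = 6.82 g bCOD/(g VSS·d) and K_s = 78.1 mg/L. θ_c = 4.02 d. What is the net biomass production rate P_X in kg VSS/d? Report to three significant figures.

P_X ≈ 3020 kg VSS/d

Effluent substrate depends only on kinetics and SRT: S = K_s(1 + k_d θ_c) / [θ_c(Yk − k_d) − 1] = 78.1 × (1 + 0.0885 × 4.02) / [4.02 × (0.440 × 6.82 − 0.0885) − 1] = 105.9 / 10.71 = 9.889 mg/L.
Correct the yield for decay: Y_obs = Y/(1 + k_d θ_c) = 0.440 / (1 + 0.0885 × 4.02) = 0.440 / 1.356 = 0.3245.
Q·(S₀ − S) = 34600 × (279 − 9.89) × 10⁻³ = 9311 kg/d removed.
Net biomass production P_X = Y_obs × Q·(S₀ − S) = 0.3245 × 9311 = 3022 kg VSS/d.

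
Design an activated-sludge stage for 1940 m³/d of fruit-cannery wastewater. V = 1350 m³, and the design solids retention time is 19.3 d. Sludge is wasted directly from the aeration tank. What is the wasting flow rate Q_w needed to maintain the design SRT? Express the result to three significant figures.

Q_w ≈ 69.9 m³/d

Wasting from the aeration tank: Q_w = V / θ_c = 1350 / 19.3 = 69.95 m³/d.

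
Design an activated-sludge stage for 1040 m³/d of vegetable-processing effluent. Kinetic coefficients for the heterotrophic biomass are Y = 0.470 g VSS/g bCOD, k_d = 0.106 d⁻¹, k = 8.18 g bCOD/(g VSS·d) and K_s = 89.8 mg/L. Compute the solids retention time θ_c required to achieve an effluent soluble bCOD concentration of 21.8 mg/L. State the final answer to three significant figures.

At the target effluent, Y k S/(K_s+S) = 0.470×8.18×21.8/111.6 = 0.7510 d⁻¹.
Then 1/θ_c = μ − k_d = 0.7510 − 0.106 = 0.6450 d⁻¹, giving θ_c = 1.550 d.

θ_c ≈ 1.55 d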